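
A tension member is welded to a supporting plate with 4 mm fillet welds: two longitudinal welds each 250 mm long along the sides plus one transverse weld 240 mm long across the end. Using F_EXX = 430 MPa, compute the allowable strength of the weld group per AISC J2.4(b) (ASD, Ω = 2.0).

R_n/Ω ≈ 286 kN

t_e = 0.707 × 4 = 2.828 mm.
R_nwl = 0.6 × 430 × 2.828 × 500 × 10⁻³ = 364.8 kN (longitudinal, 2 welds).
R_nwt = 0.6 × 430 × 2.828 × 240 × 10⁻³ = 175.1 kN (transverse, base value).
(i) R_nwl + R_nwt = 539.9 kN; (ii) 0.85 R_nwl + 1.5 R_nwt = 572.8 kN.
R_n = max = 572.8 kN [governs: (ii)]; R_n/Ω = 286.4 kN.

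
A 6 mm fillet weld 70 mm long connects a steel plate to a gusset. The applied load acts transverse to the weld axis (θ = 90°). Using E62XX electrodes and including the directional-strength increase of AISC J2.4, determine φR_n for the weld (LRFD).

E62XX → F_EXX = 620 MPa.
t_e = 0.707 × 6 = 4.242 mm; A_we = 4.242 × 70 = 296.9 mm².
Directional factor: 1.0 + 0.5 sin^1.5(90°) = 1.5.
F_nw = 0.6 × 620 × 1.5 = 558 MPa.
φR_n = 0.75 × 558 × 296.9 × 10⁻³ = 124.3 kN.

φR_n ≈ 124 kN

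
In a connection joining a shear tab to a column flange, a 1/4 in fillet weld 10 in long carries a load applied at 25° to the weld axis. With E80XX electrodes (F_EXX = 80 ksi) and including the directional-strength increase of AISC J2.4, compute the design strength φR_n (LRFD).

φR_n ≈ 72.4 kips

t_e = 0.707 × 0.25 = 0.1767 in; A_we = 0.1767 × 10 = 1.767 in².
Directional factor: 1.0 + 0.5 sin^1.5(25°) = 1.137.
F_nw = 0.6 × 80 × 1.137 = 54.59 ksi.
φR_n = 0.75 × 54.59 × 1.767 = 72.37 kips.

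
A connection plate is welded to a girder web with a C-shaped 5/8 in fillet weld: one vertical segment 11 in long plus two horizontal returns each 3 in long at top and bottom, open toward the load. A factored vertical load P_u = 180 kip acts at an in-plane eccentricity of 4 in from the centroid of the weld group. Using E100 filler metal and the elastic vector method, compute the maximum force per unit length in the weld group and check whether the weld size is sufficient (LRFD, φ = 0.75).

E100XX → F_EXX = 100 ksi.
Total weld length L_w = 17 in. Treat welds as unit-width lines.
Centroid: x̄ = 2×3×1.5 / 17 = 0.5294 in from the vertical weld.
Polar moment about centroid: J = I_x + I_y = [11³/12 + 2×3×5.5²] + [11×0.5294² + 2(3³/12 + 3×0.9706²)] = 305.7 in³.
Direct shear f_v = P/L_w = 180 / 17 = 10.59 kip/in (vertical).
Torsion M = P·e = 180 × 4 = 720 kip·in.
Critical point at (x, y) = (2.471, 5.5) from centroid. f_tx = M·y/J = 12.96 kip/in; f_ty = M·x/J = 5.82 kip/in.
Resultant f_max = √[f_tx² + (f_v + f_ty)²] = √[12.96² + (10.59 + 5.82)²] = 20.91 kip/in.
Capacity per unit length: φr_n = 0.75 × 0.6 × 100 × (0.707 × 0.625) = 19.88 kip/in.
20.91 > 19.88 → NOT adequate.

f_max ≈ 20.9 kip/in; NOT adequate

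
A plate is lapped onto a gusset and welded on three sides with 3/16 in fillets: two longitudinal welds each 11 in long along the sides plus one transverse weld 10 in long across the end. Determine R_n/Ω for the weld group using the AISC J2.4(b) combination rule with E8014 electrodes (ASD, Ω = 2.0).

E80XX → F_EXX = 80 ksi.
t_e = 0.707 × 0.1875 = 0.1326 in.
R_nwl = 0.6 × 80 × 0.1326 × 22 = 140 kip (longitudinal, 2 welds).
R_nwt = 0.6 × 80 × 0.1326 × 10 = 63.63 kip (transverse, base value).
(i) R_nwl + R_nwt = 203.6 kip; (ii) 0.85 R_nwl + 1.5 R_nwt = 214.4 kip.
R_n = max = 214.4 kip [governs: (ii)]; R_n/Ω = 107.2 kip.

R_n/Ω ≈ 107 kip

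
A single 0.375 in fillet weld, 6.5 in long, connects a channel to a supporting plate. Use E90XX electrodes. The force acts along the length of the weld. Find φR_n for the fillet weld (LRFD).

φR_n ≈ 69.8 kips

E90XX → F_EXX = 90 ksi.
Effective throat t_e = 0.707 × 0.375 = 0.2651 in.
Total length L = 6.5 in; A_we = 0.2651 × 6.5 = 1.723 in².
F_nw = 0.6 F_EXX = 0.6 × 90 = 54 ksi.
φR_n = 0.75 × 54 × 1.723 = 69.79 kips.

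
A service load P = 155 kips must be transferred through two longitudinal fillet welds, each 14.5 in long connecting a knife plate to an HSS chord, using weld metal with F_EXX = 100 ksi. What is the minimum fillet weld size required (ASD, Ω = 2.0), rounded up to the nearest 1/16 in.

w = 5/16 in

Total weld length L = 29 in.
Required throat t_e = P × Ω / (0.6 F_EXX × L) = 155 × 2.0 / (0.6 × 100 × 29) = 0.1782 in.
Required leg w = t_e / 0.707 = 0.252 in → use 5/16 in.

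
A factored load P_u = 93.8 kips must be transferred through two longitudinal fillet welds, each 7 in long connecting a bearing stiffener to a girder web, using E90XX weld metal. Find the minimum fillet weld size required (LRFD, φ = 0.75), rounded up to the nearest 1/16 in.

w = 1/4 in

E90XX → F_EXX = 90 ksi.
Total weld length L = 14 in.
Required throat t_e = P_u / (φ × 0.6 F_EXX × L) = 93.8 / (0.75 × 0.6 × 90 × 14) = 0.1654 in.
Required leg w = t_e / 0.707 = 0.234 in → use 1/4 in.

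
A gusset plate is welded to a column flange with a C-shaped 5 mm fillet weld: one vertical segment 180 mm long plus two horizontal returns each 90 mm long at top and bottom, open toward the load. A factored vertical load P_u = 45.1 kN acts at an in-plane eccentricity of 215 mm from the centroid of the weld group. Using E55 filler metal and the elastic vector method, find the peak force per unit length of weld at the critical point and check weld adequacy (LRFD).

E55XX → F_EXX = 550 MPa.
Total weld length L_w = 360 mm. Treat welds as unit-width lines.
Centroid: x̄ = 2×90×45 / 360 = 22.5 mm from the vertical weld.
Polar moment about centroid: J = I_x + I_y = [180³/12 + 2×90×90²] + [180×22.5² + 2(90³/12 + 90×22.5²)] = 2248000 mm³.
Direct shear f_v = P/L_w = 45.1×10³ / 360 = 125.3 N/mm (vertical).
Torsion M = P·e = 45.1×10³ × 215 = 9696500 N·mm.
Critical point at (x, y) = (67.5, 90) from centroid. f_tx = M·y/J = 388.2 N/mm; f_ty = M·x/J = 291.2 N/mm.
Resultant f_max = √[f_tx² + (f_v + f_ty)²] = √[388.2² + (125.3 + 291.2)²] = 569.4 N/mm.
Capacity per unit length: φr_n = 0.75 × 0.6 × 550 × (0.707 × 5) = 874.9 N/mm.
569.4 ≤ 874.9 → adequate.

f_max ≈ 569 N/mm; adequate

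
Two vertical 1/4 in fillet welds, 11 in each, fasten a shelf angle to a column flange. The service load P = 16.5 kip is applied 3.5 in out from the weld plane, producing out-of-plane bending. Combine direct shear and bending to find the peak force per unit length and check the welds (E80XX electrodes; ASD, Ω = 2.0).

f_max ≈ 1.62 kip/in; adequate

E80XX → F_EXX = 80 ksi.
L_w = 2 × 11 = 22 in; section modulus (unit throat) S = 2 × L²/6 = 40.33 in².
Direct shear f_v = P/L_w = 16.5/22 = 0.75 kip/in.
Moment M = P × e = 16.5 × 3.5 = 57.75 kip·in; bending f_b = M/S = 1.432 kip/in.
f_max = √(f_v² + f_b²) = √(0.75² + 1.432²) = 1.616 kip/in.
r_n/Ω = (1/2.0) × 0.6 × 80 × (0.707 × 0.25) = 4.242 kip/in → adequate.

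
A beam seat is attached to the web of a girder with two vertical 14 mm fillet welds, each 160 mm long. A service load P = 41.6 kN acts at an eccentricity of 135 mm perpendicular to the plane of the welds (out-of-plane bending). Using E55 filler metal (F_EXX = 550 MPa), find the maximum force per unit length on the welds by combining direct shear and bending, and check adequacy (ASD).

L_w = 2 × 160 = 320 mm; section modulus (unit throat) S = 2 × L²/6 = 8533 mm².
Direct shear f_v = P/L_w = 41.6×10³/320 = 130 N/mm.
Moment M = P × e = 41.6×10³ × 135 = 5616000 N·mm; bending f_b = M/S = 658.1 N/mm.
f_max = √(f_v² + f_b²) = √(130² + 658.1²) = 670.8 N/mm.
r_n/Ω = (1/2.0) × 0.6 × 550 × (0.707 × 14) = 1633 N/mm → adequate.

f_max ≈ 671 N/mm; adequate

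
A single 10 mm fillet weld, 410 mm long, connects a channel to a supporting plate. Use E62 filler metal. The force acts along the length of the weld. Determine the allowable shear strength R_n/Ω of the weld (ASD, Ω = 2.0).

R_n/Ω ≈ 539 kN

E62XX → F_EXX = 620 MPa.
Effective throat t_e = 0.707 × 10 = 7.07 mm.
Total length L = 410 mm; A_we = 7.07 × 410 = 2899 mm².
F_nw = 0.6 F_EXX = 0.6 × 620 = 372 MPa.
R_n = 372 × 2899 × 10⁻³ = 1078 kN; R_n/Ω = 1078/2.0 = 539.2 kN.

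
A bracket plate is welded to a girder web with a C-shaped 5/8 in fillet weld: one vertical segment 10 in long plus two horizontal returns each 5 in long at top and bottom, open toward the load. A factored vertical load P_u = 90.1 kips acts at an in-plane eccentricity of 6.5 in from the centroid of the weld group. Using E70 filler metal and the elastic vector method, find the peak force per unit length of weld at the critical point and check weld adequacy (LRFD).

E70XX → F_EXX = 70 ksi.
Total weld length L_w = 20 in. Treat welds as unit-width lines.
Centroid: x̄ = 2×5×2.5 / 20 = 1.25 in from the vertical weld.
Polar moment about centroid: J = I_x + I_y = [10³/12 + 2×5×5²] + [10×1.25² + 2(5³/12 + 5×1.25²)] = 385.4 in³.
Direct shear f_v = P/L_w = 90.1 / 20 = 4.505 kip/in (vertical).
Torsion M = P·e = 90.1 × 6.5 = 585.65 kip·in.
Critical point at (x, y) = (3.75, 5) from centroid. f_tx = M·y/J = 7.598 kip/in; f_ty = M·x/J = 5.698 kip/in.
Resultant f_max = √[f_tx² + (f_v + f_ty)²] = √[7.598² + (4.505 + 5.698)²] = 12.72 kip/in.
Capacity per unit length: φr_n = 0.75 × 0.6 × 70 × (0.707 × 0.625) = 13.92 kip/in.
12.72 ≤ 13.92 → adequate.

f_max ≈ 12.7 kip/in; adequate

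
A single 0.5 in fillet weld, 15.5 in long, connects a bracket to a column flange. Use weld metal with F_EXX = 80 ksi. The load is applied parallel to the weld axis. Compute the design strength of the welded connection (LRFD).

φR_n ≈ 197 kip

Effective throat t_e = 0.707 × 0.5 = 0.3535 in.
Total length L = 15.5 in; A_we = 0.3535 × 15.5 = 5.479 in².
F_nw = 0.6 F_EXX = 0.6 × 80 = 48 ksi.
φR_n = 0.75 × 48 × 5.479 = 197.3 kip.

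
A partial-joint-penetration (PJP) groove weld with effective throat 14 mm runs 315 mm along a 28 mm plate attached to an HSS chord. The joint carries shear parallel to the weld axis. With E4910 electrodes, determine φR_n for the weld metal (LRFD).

φR_n ≈ 972 kN

E49XX → F_EXX = 490 MPa.
Effective throat (given) t_e = 14 mm.
A_we = 14 × 315 = 4410 mm².
F_nw = 0.6 F_EXX = 294 MPa.
φR_n = 0.75 × 294 × 4410 × 10⁻³ = 972.4 kN.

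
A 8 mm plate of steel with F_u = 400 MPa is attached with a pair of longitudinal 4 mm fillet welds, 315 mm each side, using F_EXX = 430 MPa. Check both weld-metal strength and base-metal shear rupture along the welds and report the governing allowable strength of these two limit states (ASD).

t_e = 0.707 × 4 = 2.828 mm; L = 630 mm.
Weld metal: R_n/Ω = (1/2.0) × 0.6 × 430 × 2.828 × 630 × 10⁻³ = 229.8 kN.
Base metal (shear rupture): R_n/Ω = (1/2.0) × 0.6 × 400 × 8 × 630 × 10⁻³ = 604.8 kN.
Governing: weld metal.

R_n/Ω ≈ 230 kN (weld metal governs)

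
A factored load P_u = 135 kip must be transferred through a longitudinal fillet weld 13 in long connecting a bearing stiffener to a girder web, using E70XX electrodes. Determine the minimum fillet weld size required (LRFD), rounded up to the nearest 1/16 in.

E70XX → F_EXX = 70 ksi.
Total weld length L = 13 in.
Required throat t_e = P_u / (φ × 0.6 F_EXX × L) = 135 / (0.75 × 0.6 × 70 × 13) = 0.3297 in.
Required leg w = t_e / 0.707 = 0.4663 in → use 1/2 in.

w = 1/2 in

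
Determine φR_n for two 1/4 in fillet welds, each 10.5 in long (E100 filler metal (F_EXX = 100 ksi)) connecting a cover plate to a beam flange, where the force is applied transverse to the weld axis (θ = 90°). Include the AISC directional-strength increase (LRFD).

t_e = 0.707 × 0.25 = 0.1767 in; A_we = 0.1767 × 21 = 3.712 in².
Directional factor: 1.0 + 0.5 sin^1.5(90°) = 1.5.
F_nw = 0.6 × 100 × 1.5 = 90 ksi.
φR_n = 0.75 × 90 × 3.712 = 250.5 kip.

φR_n ≈ 251 kip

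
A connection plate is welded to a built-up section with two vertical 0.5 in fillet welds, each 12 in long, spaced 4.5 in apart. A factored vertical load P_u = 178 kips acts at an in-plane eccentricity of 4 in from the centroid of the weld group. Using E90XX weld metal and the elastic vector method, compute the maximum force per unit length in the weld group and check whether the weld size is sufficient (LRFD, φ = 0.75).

f_max ≈ 15.4 kip/in; NOT adequate

E90XX → F_EXX = 90 ksi.
Total weld length L_w = 24 in. Treat welds as unit-width lines.
Polar moment about centroid: J = 2[d³/12 + d(b/2)²] = 2[12³/12 + 12×2.25²] = 409.5 in³.
Direct shear f_v = P/L_w = 178 / 24 = 7.417 kip/in (vertical).
Torsion M = P·e = 178 × 4 = 712 kip·in.
Critical point at (x, y) = (2.25, 6) from centroid. f_tx = M·y/J = 10.43 kip/in; f_ty = M·x/J = 3.912 kip/in.
Resultant f_max = √[f_tx² + (f_v + f_ty)²] = √[10.43² + (7.417 + 3.912)²] = 15.4 kip/in.
Capacity per unit length: φr_n = 0.75 × 0.6 × 90 × (0.707 × 0.5) = 14.32 kip/in.
15.4 > 14.32 → NOT adequate.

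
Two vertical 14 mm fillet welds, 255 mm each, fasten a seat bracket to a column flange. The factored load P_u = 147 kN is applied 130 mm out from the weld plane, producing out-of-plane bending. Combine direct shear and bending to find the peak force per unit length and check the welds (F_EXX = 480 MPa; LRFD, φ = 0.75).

L_w = 2 × 255 = 510 mm; section modulus (unit throat) S = 2 × L²/6 = 21680 mm².
Direct shear f_v = P/L_w = 147×10³/510 = 288.2 N/mm.
Moment M = P × e = 147×10³ × 130 = 19110000 N·mm; bending f_b = M/S = 881.7 N/mm.
f_max = √(f_v² + f_b²) = √(288.2² + 881.7²) = 927.6 N/mm.
φr_n = 0.75 × 0.6 × 480 × (0.707 × 14) = 2138 N/mm → adequate.

f_max ≈ 928 N/mm; adequate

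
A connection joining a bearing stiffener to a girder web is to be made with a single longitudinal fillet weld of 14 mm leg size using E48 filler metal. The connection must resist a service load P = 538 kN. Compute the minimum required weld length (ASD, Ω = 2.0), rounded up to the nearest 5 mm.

E48XX → F_EXX = 480 MPa.
Throat t_e = 0.707 × 14 = 9.898 mm.
r_n/Ω = (0.6 × 480 × 9.898) / 2.0 = 1425 N/mm = 1.425 kN/mm.
L_req = P / (r_n/Ω) = 538 / 1.425 = 377.5 mm total.
Round up → use L = 380 mm.

L = 380 mm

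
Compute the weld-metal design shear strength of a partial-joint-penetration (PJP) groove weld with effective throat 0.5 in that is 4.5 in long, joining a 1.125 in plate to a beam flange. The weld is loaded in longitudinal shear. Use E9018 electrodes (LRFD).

E90XX → F_EXX = 90 ksi.
Effective throat (given) t_e = 0.5 in.
A_we = 0.5 × 4.5 = 2.25 in².
F_nw = 0.6 F_EXX = 54 ksi.
φR_n = 0.75 × 54 × 2.25 = 91.12 kip.

φR_n ≈ 91.1 kip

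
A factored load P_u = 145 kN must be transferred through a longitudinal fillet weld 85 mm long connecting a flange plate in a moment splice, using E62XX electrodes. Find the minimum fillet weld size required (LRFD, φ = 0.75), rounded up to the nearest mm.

w = 9 mm

E62XX → F_EXX = 620 MPa.
Total weld length L = 85 mm.
Required throat t_e = P_u / (φ × 0.6 F_EXX × L) = 145 / (0.75 × 0.6 × 620 × 85 × 10⁻³) = 6.114 mm.
Required leg w = t_e / 0.707 = 8.648 mm → use 9 mm.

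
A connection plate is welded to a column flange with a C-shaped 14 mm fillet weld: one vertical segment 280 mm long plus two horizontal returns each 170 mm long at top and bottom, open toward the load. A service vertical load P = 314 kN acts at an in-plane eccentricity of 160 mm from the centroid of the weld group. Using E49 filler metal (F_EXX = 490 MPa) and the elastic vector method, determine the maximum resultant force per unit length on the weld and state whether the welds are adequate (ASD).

f_max ≈ 1290 N/mm; adequate

Total weld length L_w = 620 mm. Treat welds as unit-width lines.
Centroid: x̄ = 2×170×85 / 620 = 46.61 mm from the vertical weld.
Polar moment about centroid: J = I_x + I_y = [280³/12 + 2×170×140²] + [280×46.61² + 2(170³/12 + 170×38.39²)] = 10420000 mm³.
Direct shear f_v = P/L_w = 314×10³ / 620 = 506.5 N/mm (vertical).
Torsion M = P·e = 314×10³ × 160 = 50240000 N·mm.
Critical point at (x, y) = (123.4, 140) from centroid. f_tx = M·y/J = 674.9 N/mm; f_ty = M·x/J = 594.8 N/mm.
Resultant f_max = √[f_tx² + (f_v + f_ty)²] = √[674.9² + (506.5 + 594.8)²] = 1292 N/mm.
Capacity per unit length: r_n/Ω = (1/2.0) × 0.6 × 490 × (0.707 × 14) = 1455 N/mm.
1292 ≤ 1455 → adequate.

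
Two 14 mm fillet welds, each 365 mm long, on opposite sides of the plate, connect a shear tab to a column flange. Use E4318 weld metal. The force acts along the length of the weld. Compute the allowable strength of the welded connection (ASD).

R_n/Ω ≈ 932 kN

E43XX → F_EXX = 430 MPa.
Effective throat t_e = 0.707 × 14 = 9.898 mm.
Total length L = 730 mm; A_we = 9.898 × 730 = 7226 mm².
F_nw = 0.6 F_EXX = 0.6 × 430 = 258 MPa.
R_n = 258 × 7226 × 10⁻³ = 1864 kN; R_n/Ω = 1864/2.0 = 932.1 kN.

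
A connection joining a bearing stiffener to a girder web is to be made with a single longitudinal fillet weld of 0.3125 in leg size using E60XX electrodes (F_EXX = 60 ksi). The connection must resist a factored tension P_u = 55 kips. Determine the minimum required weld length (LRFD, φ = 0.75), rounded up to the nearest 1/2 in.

Throat t_e = 0.707 × 0.3125 = 0.2209 in.
φr_n = 0.75 × 0.6 × 60 × 0.2209 = 5.965 kips/in.
L_req = P_u / φr_n = 55 / 5.965 = 9.22 in total.
Round up → use L = 9.5 in.

L = 9.5 in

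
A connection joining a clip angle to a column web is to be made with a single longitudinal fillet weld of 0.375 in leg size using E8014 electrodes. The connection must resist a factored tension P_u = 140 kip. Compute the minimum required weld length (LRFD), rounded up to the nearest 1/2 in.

L = 15 in

E80XX → F_EXX = 80 ksi.
Throat t_e = 0.707 × 0.375 = 0.2651 in.
φr_n = 0.75 × 0.6 × 80 × 0.2651 = 9.544 kip/in.
L_req = P_u / φr_n = 140 / 9.544 = 14.67 in total.
Round up → use L = 15 in.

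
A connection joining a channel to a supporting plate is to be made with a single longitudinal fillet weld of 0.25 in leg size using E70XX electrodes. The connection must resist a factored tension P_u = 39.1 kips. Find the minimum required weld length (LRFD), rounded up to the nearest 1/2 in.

L = 7.5 in

E70XX → F_EXX = 70 ksi.
Throat t_e = 0.707 × 0.25 = 0.1767 in.
φr_n = 0.75 × 0.6 × 70 × 0.1767 = 5.568 kips/in.
L_req = P_u / φr_n = 39.1 / 5.568 = 7.023 in total.
Round up → use L = 7.5 in.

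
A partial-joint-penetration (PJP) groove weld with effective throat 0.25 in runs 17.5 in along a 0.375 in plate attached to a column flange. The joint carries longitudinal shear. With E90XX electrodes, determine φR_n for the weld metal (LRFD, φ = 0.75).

E90XX → F_EXX = 90 ksi.
Effective throat (given) t_e = 0.25 in.
A_we = 0.25 × 17.5 = 4.375 in².
F_nw = 0.6 F_EXX = 54 ksi.
φR_n = 0.75 × 54 × 4.375 = 177.2 kip.

φR_n ≈ 177 kip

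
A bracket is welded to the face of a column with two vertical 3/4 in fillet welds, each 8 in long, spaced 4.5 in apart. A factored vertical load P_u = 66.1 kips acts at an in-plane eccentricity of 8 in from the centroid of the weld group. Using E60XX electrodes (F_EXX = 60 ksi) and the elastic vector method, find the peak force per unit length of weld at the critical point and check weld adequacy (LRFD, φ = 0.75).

Total weld length L_w = 16 in. Treat welds as unit-width lines.
Polar moment about centroid: J = 2[d³/12 + d(b/2)²] = 2[8³/12 + 8×2.25²] = 166.3 in³.
Direct shear f_v = P/L_w = 66.1 / 16 = 4.131 kip/in (vertical).
Torsion M = P·e = 66.1 × 8 = 528.8 kip·in.
Critical point at (x, y) = (2.25, 4) from centroid. f_tx = M·y/J = 12.72 kip/in; f_ty = M·x/J = 7.153 kip/in.
Resultant f_max = √[f_tx² + (f_v + f_ty)²] = √[12.72² + (4.131 + 7.153)²] = 17 kip/in.
Capacity per unit length: φr_n = 0.75 × 0.6 × 60 × (0.707 × 0.75) = 14.32 kip/in.
17 > 14.32 → NOT adequate.

f_max ≈ 17 kip/in; NOT adequate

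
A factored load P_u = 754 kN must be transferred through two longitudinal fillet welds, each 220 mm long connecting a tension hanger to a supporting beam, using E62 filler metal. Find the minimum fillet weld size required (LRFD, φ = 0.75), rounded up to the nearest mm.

E62XX → F_EXX = 620 MPa.
Total weld length L = 440 mm.
Required throat t_e = P_u / (φ × 0.6 F_EXX × L) = 754 / (0.75 × 0.6 × 620 × 440 × 10⁻³) = 6.142 mm.
Required leg w = t_e / 0.707 = 8.688 mm → use 9 mm.

w = 9 mm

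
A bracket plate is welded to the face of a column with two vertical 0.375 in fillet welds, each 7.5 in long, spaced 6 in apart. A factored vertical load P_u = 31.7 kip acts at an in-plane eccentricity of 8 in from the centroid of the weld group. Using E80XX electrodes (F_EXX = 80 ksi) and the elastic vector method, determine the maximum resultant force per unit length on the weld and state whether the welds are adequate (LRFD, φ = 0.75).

f_max ≈ 7.44 kip/in; adequate

Total weld length L_w = 15 in. Treat welds as unit-width lines.
Polar moment about centroid: J = 2[d³/12 + d(b/2)²] = 2[7.5³/12 + 7.5×3²] = 205.3 in³.
Direct shear f_v = P/L_w = 31.7 / 15 = 2.113 kip/in (vertical).
Torsion M = P·e = 31.7 × 8 = 253.6 kip·in.
Critical point at (x, y) = (3, 3.75) from centroid. f_tx = M·y/J = 4.632 kip/in; f_ty = M·x/J = 3.706 kip/in.
Resultant f_max = √[f_tx² + (f_v + f_ty)²] = √[4.632² + (2.113 + 3.706)²] = 7.437 kip/in.
Capacity per unit length: φr_n = 0.75 × 0.6 × 80 × (0.707 × 0.375) = 9.544 kip/in.
7.437 ≤ 9.544 → adequate.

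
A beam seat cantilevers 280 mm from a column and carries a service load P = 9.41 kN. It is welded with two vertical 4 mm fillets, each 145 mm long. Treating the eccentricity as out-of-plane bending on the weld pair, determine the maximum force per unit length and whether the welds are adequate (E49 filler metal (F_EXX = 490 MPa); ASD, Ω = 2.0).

f_max ≈ 377 N/mm; adequate

L_w = 2 × 145 = 290 mm; section modulus (unit throat) S = 2 × L²/6 = 7008 mm².
Direct shear f_v = P/L_w = 9.41×10³/290 = 32.45 N/mm.
Moment M = P × e = 9.41×10³ × 280 = 2634800 N·mm; bending f_b = M/S = 376 N/mm.
f_max = √(f_v² + f_b²) = √(32.45² + 376²) = 377.4 N/mm.
r_n/Ω = (1/2.0) × 0.6 × 490 × (0.707 × 4) = 415.7 N/mm → adequate.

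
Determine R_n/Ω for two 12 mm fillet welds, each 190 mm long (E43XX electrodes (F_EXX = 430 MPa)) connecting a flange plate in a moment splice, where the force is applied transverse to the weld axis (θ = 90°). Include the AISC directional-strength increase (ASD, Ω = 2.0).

R_n/Ω ≈ 624 kN

t_e = 0.707 × 12 = 8.484 mm; A_we = 8.484 × 380 = 3224 mm².
Directional factor: 1.0 + 0.5 sin^1.5(90°) = 1.5.
F_nw = 0.6 × 430 × 1.5 = 387 MPa.
R_n/Ω = (387 × 3224) / 2.0 × 10⁻³ = 623.8 kN.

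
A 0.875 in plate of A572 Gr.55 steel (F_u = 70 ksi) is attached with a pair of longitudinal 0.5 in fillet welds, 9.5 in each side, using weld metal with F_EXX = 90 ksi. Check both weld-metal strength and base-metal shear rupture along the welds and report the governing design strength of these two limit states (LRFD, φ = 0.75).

φR_n ≈ 272 kip (weld metal governs)

t_e = 0.707 × 0.5 = 0.3535 in; L = 19 in.
Weld metal: φR_n = 0.75 × 0.6 × 90 × 0.3535 × 19 = 272 kip.
Base metal (shear rupture): φR_n = 0.75 × 0.6 × 70 × 0.875 × 19 = 523.7 kip.
Governing: weld metal.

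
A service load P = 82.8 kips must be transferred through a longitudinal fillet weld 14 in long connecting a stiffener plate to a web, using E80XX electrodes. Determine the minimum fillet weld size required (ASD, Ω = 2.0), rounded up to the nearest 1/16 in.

E80XX → F_EXX = 80 ksi.
Total weld length L = 14 in.
Required throat t_e = P × Ω / (0.6 F_EXX × L) = 82.8 × 2.0 / (0.6 × 80 × 14) = 0.2464 in.
Required leg w = t_e / 0.707 = 0.3486 in → use 3/8 in.

w = 3/8 in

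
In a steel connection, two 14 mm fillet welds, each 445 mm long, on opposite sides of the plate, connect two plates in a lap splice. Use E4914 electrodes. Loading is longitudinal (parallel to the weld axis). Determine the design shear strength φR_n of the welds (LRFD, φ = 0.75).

E49XX → F_EXX = 490 MPa.
Effective throat t_e = 0.707 × 14 = 9.898 mm.
Total length L = 890 mm; A_we = 9.898 × 890 = 8809 mm².
F_nw = 0.6 F_EXX = 0.6 × 490 = 294 MPa.
φR_n = 0.75 × 294 × 8809 × 10⁻³ = 1942 kN.

φR_n ≈ 1940 kN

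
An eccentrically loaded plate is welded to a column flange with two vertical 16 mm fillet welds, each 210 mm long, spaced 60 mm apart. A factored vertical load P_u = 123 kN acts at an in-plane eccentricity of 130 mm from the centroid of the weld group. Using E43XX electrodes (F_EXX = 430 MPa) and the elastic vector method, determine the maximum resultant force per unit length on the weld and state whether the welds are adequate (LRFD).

f_max ≈ 1030 N/mm; adequate

Total weld length L_w = 420 mm. Treat welds as unit-width lines.
Polar moment about centroid: J = 2[d³/12 + d(b/2)²] = 2[210³/12 + 210×30²] = 1922000 mm³.
Direct shear f_v = P/L_w = 123×10³ / 420 = 292.9 N/mm (vertical).
Torsion M = P·e = 123×10³ × 130 = 15990000 N·mm.
Critical point at (x, y) = (30, 105) from centroid. f_tx = M·y/J = 873.8 N/mm; f_ty = M·x/J = 249.6 N/mm.
Resultant f_max = √[f_tx² + (f_v + f_ty)²] = √[873.8² + (292.9 + 249.6)²] = 1028 N/mm.
Capacity per unit length: φr_n = 0.75 × 0.6 × 430 × (0.707 × 16) = 2189 N/mm.
1028 ≤ 2189 → adequate.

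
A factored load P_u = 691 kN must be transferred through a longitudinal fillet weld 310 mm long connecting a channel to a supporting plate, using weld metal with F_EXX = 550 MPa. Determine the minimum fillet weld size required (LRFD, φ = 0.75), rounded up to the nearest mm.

w = 13 mm

Total weld length L = 310 mm.
Required throat t_e = P_u / (φ × 0.6 F_EXX × L) = 691 / (0.75 × 0.6 × 550 × 310 × 10⁻³) = 9.006 mm.
Required leg w = t_e / 0.707 = 12.74 mm → use 13 mm.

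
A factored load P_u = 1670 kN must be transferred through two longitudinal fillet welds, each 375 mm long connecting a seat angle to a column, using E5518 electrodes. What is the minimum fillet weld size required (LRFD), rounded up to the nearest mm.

w = 13 mm

E55XX → F_EXX = 550 MPa.
Total weld length L = 750 mm.
Required throat t_e = P_u / (φ × 0.6 F_EXX × L) = 1670 / (0.75 × 0.6 × 550 × 750 × 10⁻³) = 8.997 mm.
Required leg w = t_e / 0.707 = 12.73 mm → use 13 mm.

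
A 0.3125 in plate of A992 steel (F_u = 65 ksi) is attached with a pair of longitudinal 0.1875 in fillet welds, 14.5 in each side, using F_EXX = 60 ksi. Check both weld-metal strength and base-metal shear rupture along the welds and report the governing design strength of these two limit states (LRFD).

t_e = 0.707 × 0.1875 = 0.1326 in; L = 29 in.
Weld metal: φR_n = 0.75 × 0.6 × 60 × 0.1326 × 29 = 103.8 kips.
Base metal (shear rupture): φR_n = 0.75 × 0.6 × 65 × 0.3125 × 29 = 265.1 kips.
Governing: weld metal.

φR_n ≈ 104 kips (weld metal governs)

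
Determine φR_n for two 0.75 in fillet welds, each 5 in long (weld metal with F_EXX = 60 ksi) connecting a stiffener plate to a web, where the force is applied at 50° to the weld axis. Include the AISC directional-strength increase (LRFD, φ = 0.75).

t_e = 0.707 × 0.75 = 0.5302 in; A_we = 0.5302 × 10 = 5.303 in².
Directional factor: 1.0 + 0.5 sin^1.5(50°) = 1.335.
F_nw = 0.6 × 60 × 1.335 = 48.07 ksi.
φR_n = 0.75 × 48.07 × 5.303 = 191.2 kip.

φR_n ≈ 191 kip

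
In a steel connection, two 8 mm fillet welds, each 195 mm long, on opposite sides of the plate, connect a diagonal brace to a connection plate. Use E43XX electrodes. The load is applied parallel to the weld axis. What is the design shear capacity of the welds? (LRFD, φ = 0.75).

E43XX → F_EXX = 430 MPa.
Effective throat t_e = 0.707 × 8 = 5.656 mm.
Total length L = 390 mm; A_we = 5.656 × 390 = 2206 mm².
F_nw = 0.6 F_EXX = 0.6 × 430 = 258 MPa.
φR_n = 0.75 × 258 × 2206 × 10⁻³ = 426.8 kN.

φR_n ≈ 427 kN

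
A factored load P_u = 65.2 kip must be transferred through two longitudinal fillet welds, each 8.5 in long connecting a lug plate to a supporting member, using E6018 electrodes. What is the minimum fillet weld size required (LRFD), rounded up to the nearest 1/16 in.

w = 1/4 in

E60XX → F_EXX = 60 ksi.
Total weld length L = 17 in.
Required throat t_e = P_u / (φ × 0.6 F_EXX × L) = 65.2 / (0.75 × 0.6 × 60 × 17) = 0.142 in.
Required leg w = t_e / 0.707 = 0.2009 in → use 1/4 in.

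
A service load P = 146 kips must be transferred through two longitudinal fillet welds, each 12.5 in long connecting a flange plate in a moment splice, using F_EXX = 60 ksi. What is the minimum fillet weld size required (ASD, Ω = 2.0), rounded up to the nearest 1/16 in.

Total weld length L = 25 in.
Required throat t_e = P × Ω / (0.6 F_EXX × L) = 146 × 2.0 / (0.6 × 60 × 25) = 0.3244 in.
Required leg w = t_e / 0.707 = 0.4589 in → use 1/2 in.

w = 1/2 in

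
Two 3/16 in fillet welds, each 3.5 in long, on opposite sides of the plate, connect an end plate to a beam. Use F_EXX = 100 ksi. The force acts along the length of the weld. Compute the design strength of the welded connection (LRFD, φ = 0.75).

Effective throat t_e = 0.707 × 0.1875 = 0.1326 in.
Total length L = 7 in; A_we = 0.1326 × 7 = 0.9279 in².
F_nw = 0.6 F_EXX = 0.6 × 100 = 60 ksi.
φR_n = 0.75 × 60 × 0.9279 = 41.76 kip.

φR_n ≈ 41.8 kip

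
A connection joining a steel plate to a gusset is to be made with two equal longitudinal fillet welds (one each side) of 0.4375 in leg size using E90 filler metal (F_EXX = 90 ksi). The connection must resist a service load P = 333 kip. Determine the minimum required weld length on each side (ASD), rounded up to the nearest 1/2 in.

L = 20 in on each side

Throat t_e = 0.707 × 0.4375 = 0.3093 in.
r_n/Ω = (0.6 × 90 × 0.3093) / 2.0 = 8.351 kip/in.
L_req = P / (r_n/Ω) = 333 / 8.351 = 39.87 in total.
Per side: 39.87 / 2 = 19.94 in.
Round up → use L = 20 in on each side.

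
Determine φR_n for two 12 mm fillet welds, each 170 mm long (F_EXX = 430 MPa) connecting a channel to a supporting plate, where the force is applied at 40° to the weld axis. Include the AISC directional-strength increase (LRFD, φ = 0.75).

φR_n ≈ 702 kN

t_e = 0.707 × 12 = 8.484 mm; A_we = 8.484 × 340 = 2885 mm².
Directional factor: 1.0 + 0.5 sin^1.5(40°) = 1.258.
F_nw = 0.6 × 430 × 1.258 = 324.5 MPa.
φR_n = 0.75 × 324.5 × 2885 × 10⁻³ = 702 kN.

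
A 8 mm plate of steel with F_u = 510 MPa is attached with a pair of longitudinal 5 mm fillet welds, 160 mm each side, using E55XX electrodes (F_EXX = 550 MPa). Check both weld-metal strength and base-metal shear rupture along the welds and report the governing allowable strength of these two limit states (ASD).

t_e = 0.707 × 5 = 3.535 mm; L = 320 mm.
Weld metal: R_n/Ω = (1/2.0) × 0.6 × 550 × 3.535 × 320 × 10⁻³ = 186.6 kN.
Base metal (shear rupture): R_n/Ω = (1/2.0) × 0.6 × 510 × 8 × 320 × 10⁻³ = 391.7 kN.
Governing: weld metal.

R_n/Ω ≈ 187 kN (weld metal governs)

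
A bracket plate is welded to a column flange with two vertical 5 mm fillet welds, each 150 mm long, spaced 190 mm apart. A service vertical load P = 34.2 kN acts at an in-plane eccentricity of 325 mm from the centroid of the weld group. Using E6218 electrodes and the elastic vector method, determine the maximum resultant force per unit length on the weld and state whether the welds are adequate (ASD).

E62XX → F_EXX = 620 MPa.
Total weld length L_w = 300 mm. Treat welds as unit-width lines.
Polar moment about centroid: J = 2[d³/12 + d(b/2)²] = 2[150³/12 + 150×95²] = 3270000 mm³.
Direct shear f_v = P/L_w = 34.2×10³ / 300 = 114 N/mm (vertical).
Torsion M = P·e = 34.2×10³ × 325 = 11115000 N·mm.
Critical point at (x, y) = (95, 75) from centroid. f_tx = M·y/J = 254.9 N/mm; f_ty = M·x/J = 322.9 N/mm.
Resultant f_max = √[f_tx² + (f_v + f_ty)²] = √[254.9² + (114 + 322.9)²] = 505.8 N/mm.
Capacity per unit length: r_n/Ω = (1/2.0) × 0.6 × 620 × (0.707 × 5) = 657.5 N/mm.
505.8 ≤ 657.5 → adequate.

f_max ≈ 506 N/mm; adequate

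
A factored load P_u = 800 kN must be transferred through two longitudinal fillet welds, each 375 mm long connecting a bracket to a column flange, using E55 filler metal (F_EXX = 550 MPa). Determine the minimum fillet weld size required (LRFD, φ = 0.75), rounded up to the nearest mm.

Total weld length L = 750 mm.
Required throat t_e = P_u / (φ × 0.6 F_EXX × L) = 800 / (0.75 × 0.6 × 550 × 750 × 10⁻³) = 4.31 mm.
Required leg w = t_e / 0.707 = 6.096 mm → use 7 mm.

w = 7 mm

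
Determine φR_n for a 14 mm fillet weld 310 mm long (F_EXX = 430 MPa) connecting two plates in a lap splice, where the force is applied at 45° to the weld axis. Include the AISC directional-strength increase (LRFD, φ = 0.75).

t_e = 0.707 × 14 = 9.898 mm; A_we = 9.898 × 310 = 3068 mm².
Directional factor: 1.0 + 0.5 sin^1.5(45°) = 1.297.
F_nw = 0.6 × 430 × 1.297 = 334.7 MPa.
φR_n = 0.75 × 334.7 × 3068 × 10⁻³ = 770.2 kN.

φR_n ≈ 770 kN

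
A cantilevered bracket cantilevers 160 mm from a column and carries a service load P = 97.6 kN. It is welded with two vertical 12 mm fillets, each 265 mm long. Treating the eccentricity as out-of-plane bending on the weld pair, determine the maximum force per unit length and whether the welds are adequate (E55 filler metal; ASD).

f_max ≈ 692 N/mm; adequate

E55XX → F_EXX = 550 MPa.
L_w = 2 × 265 = 530 mm; section modulus (unit throat) S = 2 × L²/6 = 23410 mm².
Direct shear f_v = P/L_w = 97.6×10³/530 = 184.2 N/mm.
Moment M = P × e = 97.6×10³ × 160 = 15616000 N·mm; bending f_b = M/S = 667.1 N/mm.
f_max = √(f_v² + f_b²) = √(184.2² + 667.1²) = 692.1 N/mm.
r_n/Ω = (1/2.0) × 0.6 × 550 × (0.707 × 12) = 1400 N/mm → adequate.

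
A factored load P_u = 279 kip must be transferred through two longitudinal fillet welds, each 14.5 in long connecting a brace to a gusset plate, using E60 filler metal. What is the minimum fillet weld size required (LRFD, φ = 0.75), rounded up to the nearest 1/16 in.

E60XX → F_EXX = 60 ksi.
Total weld length L = 29 in.
Required throat t_e = P_u / (φ × 0.6 F_EXX × L) = 279 / (0.75 × 0.6 × 60 × 29) = 0.3563 in.
Required leg w = t_e / 0.707 = 0.504 in → use 9/16 in.

w = 9/16 in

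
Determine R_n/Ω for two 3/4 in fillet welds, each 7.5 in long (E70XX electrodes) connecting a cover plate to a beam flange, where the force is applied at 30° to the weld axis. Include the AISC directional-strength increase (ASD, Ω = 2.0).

R_n/Ω ≈ 197 kip

E70XX → F_EXX = 70 ksi.
t_e = 0.707 × 0.75 = 0.5302 in; A_we = 0.5302 × 15 = 7.954 in².
Directional factor: 1.0 + 0.5 sin^1.5(30°) = 1.177.
F_nw = 0.6 × 70 × 1.177 = 49.42 ksi.
R_n/Ω = (49.42 × 7.954) / 2.0 = 196.6 kip.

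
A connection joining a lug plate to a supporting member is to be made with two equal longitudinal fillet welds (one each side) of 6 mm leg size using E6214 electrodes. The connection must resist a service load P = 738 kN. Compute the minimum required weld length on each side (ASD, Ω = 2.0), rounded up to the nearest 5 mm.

E62XX → F_EXX = 620 MPa.
Throat t_e = 0.707 × 6 = 4.242 mm.
r_n/Ω = (0.6 × 620 × 4.242) / 2.0 = 789 N/mm = 0.789 kN/mm.
L_req = P / (r_n/Ω) = 738 / 0.789 = 935.3 mm total.
Per side: 935.3 / 2 = 467.7 mm.
Round up → use L = 470 mm on each side.

L = 470 mm on each side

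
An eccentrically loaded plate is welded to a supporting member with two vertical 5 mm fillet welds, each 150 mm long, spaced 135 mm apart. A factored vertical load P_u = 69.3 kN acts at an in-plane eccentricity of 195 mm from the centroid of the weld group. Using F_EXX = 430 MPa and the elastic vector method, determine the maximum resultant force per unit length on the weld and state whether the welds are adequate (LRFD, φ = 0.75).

Total weld length L_w = 300 mm. Treat welds as unit-width lines.
Polar moment about centroid: J = 2[d³/12 + d(b/2)²] = 2[150³/12 + 150×67.5²] = 1929000 mm³.
Direct shear f_v = P/L_w = 69.3×10³ / 300 = 231 N/mm (vertical).
Torsion M = P·e = 69.3×10³ × 195 = 13514000 N·mm.
Critical point at (x, y) = (67.5, 75) from centroid. f_tx = M·y/J = 525.3 N/mm; f_ty = M·x/J = 472.8 N/mm.
Resultant f_max = √[f_tx² + (f_v + f_ty)²] = √[525.3² + (231 + 472.8)²] = 878.2 N/mm.
Capacity per unit length: φr_n = 0.75 × 0.6 × 430 × (0.707 × 5) = 684 N/mm.
878.2 > 684 → NOT adequate.

f_max ≈ 878 N/mm; NOT adequate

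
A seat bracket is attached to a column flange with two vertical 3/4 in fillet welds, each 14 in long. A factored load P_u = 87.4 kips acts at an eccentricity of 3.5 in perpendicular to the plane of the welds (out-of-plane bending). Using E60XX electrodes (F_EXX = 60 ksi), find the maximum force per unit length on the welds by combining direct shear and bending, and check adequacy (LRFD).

f_max ≈ 5.63 kip/in; adequate

L_w = 2 × 14 = 28 in; section modulus (unit throat) S = 2 × L²/6 = 65.33 in².
Direct shear f_v = P/L_w = 87.4/28 = 3.121 kip/in.
Moment M = P × e = 87.4 × 3.5 = 305.9 kip·in; bending f_b = M/S = 4.682 kip/in.
f_max = √(f_v² + f_b²) = √(3.121² + 4.682²) = 5.627 kip/in.
φr_n = 0.75 × 0.6 × 60 × (0.707 × 0.75) = 14.32 kip/in → adequate.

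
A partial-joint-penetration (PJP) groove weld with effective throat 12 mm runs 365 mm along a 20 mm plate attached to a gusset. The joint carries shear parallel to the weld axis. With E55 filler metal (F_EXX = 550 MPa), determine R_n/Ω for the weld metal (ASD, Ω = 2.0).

Effective throat (given) t_e = 12 mm.
A_we = 12 × 365 = 4380 mm².
F_nw = 0.6 F_EXX = 330 MPa.
R_n/Ω = (330 × 4380) / 2.0 × 10⁻³ = 722.7 kN.

R_n/Ω ≈ 723 kN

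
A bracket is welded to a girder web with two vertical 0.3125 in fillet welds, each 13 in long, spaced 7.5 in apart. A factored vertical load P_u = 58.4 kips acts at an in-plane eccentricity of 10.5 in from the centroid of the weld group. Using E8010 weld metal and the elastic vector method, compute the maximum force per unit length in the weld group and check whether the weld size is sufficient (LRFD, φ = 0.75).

f_max ≈ 7.66 kip/in; adequate

E80XX → F_EXX = 80 ksi.
Total weld length L_w = 26 in. Treat welds as unit-width lines.
Polar moment about centroid: J = 2[d³/12 + d(b/2)²] = 2[13³/12 + 13×3.75²] = 731.8 in³.
Direct shear f_v = P/L_w = 58.4 / 26 = 2.246 kip/in (vertical).
Torsion M = P·e = 58.4 × 10.5 = 613.2 kip·in.
Critical point at (x, y) = (3.75, 6.5) from centroid. f_tx = M·y/J = 5.447 kip/in; f_ty = M·x/J = 3.142 kip/in.
Resultant f_max = √[f_tx² + (f_v + f_ty)²] = √[5.447² + (2.246 + 3.142)²] = 7.662 kip/in.
Capacity per unit length: φr_n = 0.75 × 0.6 × 80 × (0.707 × 0.3125) = 7.954 kip/in.
7.662 ≤ 7.954 → adequate.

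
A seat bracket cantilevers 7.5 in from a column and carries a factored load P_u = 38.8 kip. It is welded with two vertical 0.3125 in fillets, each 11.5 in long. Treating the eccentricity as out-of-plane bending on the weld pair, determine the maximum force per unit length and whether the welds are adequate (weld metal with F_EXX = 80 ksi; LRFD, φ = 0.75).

L_w = 2 × 11.5 = 23 in; section modulus (unit throat) S = 2 × L²/6 = 44.08 in².
Direct shear f_v = P/L_w = 38.8/23 = 1.687 kip/in.
Moment M = P × e = 38.8 × 7.5 = 291 kip·in; bending f_b = M/S = 6.601 kip/in.
f_max = √(f_v² + f_b²) = √(1.687² + 6.601²) = 6.813 kip/in.
φr_n = 0.75 × 0.6 × 80 × (0.707 × 0.3125) = 7.954 kip/in → adequate.

f_max ≈ 6.81 kip/in; adequate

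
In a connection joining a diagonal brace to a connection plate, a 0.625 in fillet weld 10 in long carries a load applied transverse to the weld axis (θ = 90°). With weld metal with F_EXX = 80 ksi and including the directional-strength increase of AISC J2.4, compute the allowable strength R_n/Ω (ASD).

R_n/Ω ≈ 159 kip

t_e = 0.707 × 0.625 = 0.4419 in; A_we = 0.4419 × 10 = 4.419 in².
Directional factor: 1.0 + 0.5 sin^1.5(90°) = 1.5.
F_nw = 0.6 × 80 × 1.5 = 72 ksi.
R_n/Ω = (72 × 4.419) / 2.0 = 159.1 kip.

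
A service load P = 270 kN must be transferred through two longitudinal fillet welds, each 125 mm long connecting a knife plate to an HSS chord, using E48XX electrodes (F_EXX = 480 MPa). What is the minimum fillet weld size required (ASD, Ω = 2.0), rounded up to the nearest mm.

Total weld length L = 250 mm.
Required throat t_e = P × Ω / (0.6 F_EXX × L) = 270 × 2.0 / (0.6 × 480 × 250 × 10⁻³) = 7.5 mm.
Required leg w = t_e / 0.707 = 10.61 mm → use 11 mm.

w = 11 mm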